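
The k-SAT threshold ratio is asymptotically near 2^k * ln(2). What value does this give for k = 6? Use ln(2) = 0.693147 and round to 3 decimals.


Using the asymptotic formula: threshold ~ 2^k * ln(2).
2^6 = 64.
64 * 0.693147 = 44.361.

44.361


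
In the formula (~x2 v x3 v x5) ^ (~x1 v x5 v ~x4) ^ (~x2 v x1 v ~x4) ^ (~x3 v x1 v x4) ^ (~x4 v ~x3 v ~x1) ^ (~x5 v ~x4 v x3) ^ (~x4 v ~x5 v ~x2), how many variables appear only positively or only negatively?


A pure literal appears in only one polarity across all clauses.
Pure literals: x2 (negative only).
Count = 1.

1


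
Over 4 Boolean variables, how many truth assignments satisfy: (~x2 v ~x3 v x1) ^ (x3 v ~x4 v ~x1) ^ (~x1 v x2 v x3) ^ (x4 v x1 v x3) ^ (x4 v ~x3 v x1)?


Enumerate all 16 truth assignments over 4 variables.
Test each against every clause.
Satisfying assignments found: 8.

8


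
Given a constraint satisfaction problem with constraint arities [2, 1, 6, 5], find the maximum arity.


The arities are: 2, 1, 6, 5.
Scan for the maximum value.
Maximum arity = 6.

6


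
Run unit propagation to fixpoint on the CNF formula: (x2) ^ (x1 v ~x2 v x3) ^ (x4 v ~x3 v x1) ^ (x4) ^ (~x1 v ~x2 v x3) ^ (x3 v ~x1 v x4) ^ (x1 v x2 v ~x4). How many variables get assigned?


Unit propagation repeatedly assigns the literal in any unit clause, then simplifies.
Assignments in order: x2 = T, x4 = T.
No further unit clauses remain.
Total variables assigned = 2.

2


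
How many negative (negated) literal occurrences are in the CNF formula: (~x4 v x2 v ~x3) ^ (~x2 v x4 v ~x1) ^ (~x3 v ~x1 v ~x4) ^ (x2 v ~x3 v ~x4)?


Scan each clause for negated literals.
Clause 1: 2 negative; Clause 2: 2 negative; Clause 3: 3 negative; Clause 4: 2 negative.
Total negative literal occurrences = 9.

9


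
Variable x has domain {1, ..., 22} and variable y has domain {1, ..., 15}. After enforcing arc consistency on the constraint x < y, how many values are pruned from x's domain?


For the constraint x < y, x needs a supporting value in y's domain.
x can be at most 14 (one less than y's maximum).
Valid x values from domain: 14 out of 22.
Pruned = 22 - 14 = 8.

8


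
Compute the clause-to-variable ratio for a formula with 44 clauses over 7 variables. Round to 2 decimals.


Clause-to-variable ratio = clauses / variables.
44 / 7 = 6.29.

6.29


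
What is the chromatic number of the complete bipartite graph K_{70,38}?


K_{70,38} is bipartite by definition: the two parts are independent sets, with every edge crossing between them.
Color all vertices in one part with color 1 and all vertices in the other part with color 2.
Since the graph has at least one edge, one color does not suffice.
Chromatic number = 2.

2


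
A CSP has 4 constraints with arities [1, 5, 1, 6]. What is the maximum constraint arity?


The arities are: 1, 5, 1, 6.
Scan for the maximum value.
Maximum arity = 6.

6


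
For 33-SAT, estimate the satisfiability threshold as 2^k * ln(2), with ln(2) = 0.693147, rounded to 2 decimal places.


Using the asymptotic formula: threshold ~ 2^k * ln(2).
2^33 = 8589934592.
8589934592 * 0.693147 = 5954087392.64.

5954087392.64


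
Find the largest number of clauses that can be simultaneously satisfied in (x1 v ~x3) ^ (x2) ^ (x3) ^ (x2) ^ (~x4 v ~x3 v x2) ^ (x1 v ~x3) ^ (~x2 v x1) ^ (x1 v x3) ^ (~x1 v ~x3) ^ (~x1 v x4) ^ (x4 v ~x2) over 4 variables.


Enumerate all 16 truth assignments.
For each, count how many of the 11 clauses are satisfied.
The formula is not fully satisfiable, so the maximum is below 11.
Maximum simultaneously satisfiable clauses = 10.

10


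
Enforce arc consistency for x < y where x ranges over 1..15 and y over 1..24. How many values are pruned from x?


For the constraint x < y, x needs a supporting value in y's domain.
x can be at most 23 (one less than y's maximum).
Valid x values from domain: 15 out of 15.
Pruned = 15 - 15 = 0.

0


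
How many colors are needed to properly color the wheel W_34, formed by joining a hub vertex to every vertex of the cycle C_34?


W_34 consists of the cycle C_34 together with a hub vertex adjacent to every cycle vertex.
The cycle C_34 needs 2 colors (even cycle -> 2).
The hub is adjacent to every cycle vertex, so it must receive a new color distinct from all of them.
Chromatic number = 2 + 1 = 3.

3


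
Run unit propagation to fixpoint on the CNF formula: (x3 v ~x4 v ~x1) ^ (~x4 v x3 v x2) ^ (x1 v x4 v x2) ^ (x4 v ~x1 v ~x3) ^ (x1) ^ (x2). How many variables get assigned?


Unit propagation repeatedly assigns the literal in any unit clause, then simplifies.
Assignments in order: x1 = T, x2 = T.
No further unit clauses remain.
Total variables assigned = 2.

2


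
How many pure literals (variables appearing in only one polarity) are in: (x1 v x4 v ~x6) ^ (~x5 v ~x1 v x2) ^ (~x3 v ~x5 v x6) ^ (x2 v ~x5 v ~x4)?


A pure literal appears in only one polarity across all clauses.
Pure literals: x2 (positive only), x3 (negative only), x5 (negative only).
Count = 3.

3


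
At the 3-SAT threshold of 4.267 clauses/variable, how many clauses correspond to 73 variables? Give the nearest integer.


The 3-SAT phase transition occurs at approximately 4.267 clauses per variable.
m = 4.267 * 73 = 311.491.
Rounded to nearest integer: 311.

311


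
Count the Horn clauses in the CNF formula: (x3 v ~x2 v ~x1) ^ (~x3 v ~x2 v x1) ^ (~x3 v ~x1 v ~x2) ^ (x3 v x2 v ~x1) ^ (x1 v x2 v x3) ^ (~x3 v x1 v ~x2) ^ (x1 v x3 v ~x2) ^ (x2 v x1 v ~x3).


A Horn clause has at most one positive literal.
Clause 1: 1 positive lit(s) -> Horn
Clause 2: 1 positive lit(s) -> Horn
Clause 3: 0 positive lit(s) -> Horn
Clause 4: 2 positive lit(s) -> not Horn
Clause 5: 3 positive lit(s) -> not Horn
Clause 6: 1 positive lit(s) -> Horn
Clause 7: 2 positive lit(s) -> not Horn
Clause 8: 2 positive lit(s) -> not Horn
Total Horn clauses = 4.

4


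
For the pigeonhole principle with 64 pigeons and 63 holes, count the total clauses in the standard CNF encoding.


The PHP encoding has two parts:
1) At-least-one-hole clauses: 64 (one per pigeon, each with 63 literals).
2) At-most-one-pigeon-per-hole clauses: 63 holes * C(64,2) = 63 * 2016 = 127008.
Total clauses = 64 + 127008 = 127072.

127072


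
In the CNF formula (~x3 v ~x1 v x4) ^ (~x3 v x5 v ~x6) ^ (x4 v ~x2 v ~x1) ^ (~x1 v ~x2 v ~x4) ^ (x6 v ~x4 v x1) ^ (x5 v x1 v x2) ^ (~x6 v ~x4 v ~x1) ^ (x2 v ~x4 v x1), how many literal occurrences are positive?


Scan each clause for unnegated literals.
Clause 1: 1 positive; Clause 2: 1 positive; Clause 3: 1 positive; Clause 4: 0 positive; Clause 5: 2 positive; Clause 6: 3 positive; Clause 7: 0 positive; Clause 8: 2 positive.
Total positive literal occurrences = 10.

10


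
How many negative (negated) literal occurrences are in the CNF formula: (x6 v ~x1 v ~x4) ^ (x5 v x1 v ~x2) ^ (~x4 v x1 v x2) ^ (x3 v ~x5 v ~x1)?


Scan each clause for negated literals.
Clause 1: 2 negative; Clause 2: 1 negative; Clause 3: 1 negative; Clause 4: 2 negative.
Total negative literal occurrences = 6.

6


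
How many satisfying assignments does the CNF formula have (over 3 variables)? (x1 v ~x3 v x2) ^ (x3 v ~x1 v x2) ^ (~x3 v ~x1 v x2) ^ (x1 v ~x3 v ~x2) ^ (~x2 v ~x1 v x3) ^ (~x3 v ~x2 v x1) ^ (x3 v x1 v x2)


Enumerate all 8 truth assignments over 3 variables.
Test each against every clause.
Satisfying assignments found: 2.

2


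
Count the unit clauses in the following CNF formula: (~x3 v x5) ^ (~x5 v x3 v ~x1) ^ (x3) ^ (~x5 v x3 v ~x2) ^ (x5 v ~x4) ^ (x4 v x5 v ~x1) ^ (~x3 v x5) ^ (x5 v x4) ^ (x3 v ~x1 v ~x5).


A unit clause contains exactly one literal.
Unit clauses found: (x3).
Count = 1.

1


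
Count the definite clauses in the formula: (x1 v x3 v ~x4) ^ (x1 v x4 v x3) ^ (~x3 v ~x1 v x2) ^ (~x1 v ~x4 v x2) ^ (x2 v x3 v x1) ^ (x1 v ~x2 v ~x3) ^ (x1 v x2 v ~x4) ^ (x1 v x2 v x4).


A definite clause has exactly one positive literal.
Clause 1: 2 positive -> not definite
Clause 2: 3 positive -> not definite
Clause 3: 1 positive -> definite
Clause 4: 1 positive -> definite
Clause 5: 3 positive -> not definite
Clause 6: 1 positive -> definite
Clause 7: 2 positive -> not definite
Clause 8: 3 positive -> not definite
Definite clause count = 3.

3


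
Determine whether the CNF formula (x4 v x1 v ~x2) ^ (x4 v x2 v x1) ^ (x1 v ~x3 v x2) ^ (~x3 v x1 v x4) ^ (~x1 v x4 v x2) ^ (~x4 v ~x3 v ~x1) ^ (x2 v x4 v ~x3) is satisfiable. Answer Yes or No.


Check all 16 possible truth assignments.
Number of satisfying assignments found: 7.
The formula is satisfiable.

Yes


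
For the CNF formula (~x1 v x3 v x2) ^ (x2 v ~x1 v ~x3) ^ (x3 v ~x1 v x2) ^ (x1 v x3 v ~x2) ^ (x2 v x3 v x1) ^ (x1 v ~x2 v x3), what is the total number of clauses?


Each group enclosed in parentheses joined by ^ is one clause.
Counting the conjuncts: 6 clauses.

6


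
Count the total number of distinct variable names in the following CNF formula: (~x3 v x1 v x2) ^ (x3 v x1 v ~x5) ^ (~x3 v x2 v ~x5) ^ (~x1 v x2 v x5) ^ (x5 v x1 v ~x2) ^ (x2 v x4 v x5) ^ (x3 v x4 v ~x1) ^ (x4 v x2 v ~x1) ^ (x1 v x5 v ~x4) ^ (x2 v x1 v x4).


Identify each distinct variable in the formula.
Variables found: x1, x2, x3, x4, x5.
Total distinct variables = 5.

5


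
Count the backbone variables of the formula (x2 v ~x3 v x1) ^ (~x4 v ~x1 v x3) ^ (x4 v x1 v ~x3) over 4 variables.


Find all satisfying assignments: 11 model(s).
Check which variables have the same value in every model.
No variable is fixed across all models.
Backbone size = 0.

0


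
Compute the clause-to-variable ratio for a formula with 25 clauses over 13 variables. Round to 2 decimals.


Clause-to-variable ratio = clauses / variables.
25 / 13 = 1.92.

1.92


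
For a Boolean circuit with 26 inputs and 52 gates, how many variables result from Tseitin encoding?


The Tseitin transformation introduces one auxiliary variable per gate.
Total variables = inputs + gates = 26 + 52 = 78.

78


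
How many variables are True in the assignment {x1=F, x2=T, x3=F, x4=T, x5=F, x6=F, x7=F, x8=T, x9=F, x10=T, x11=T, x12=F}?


The weight is the number of variables assigned True.
True variables: x2, x4, x8, x10, x11.
Weight = 5.

5


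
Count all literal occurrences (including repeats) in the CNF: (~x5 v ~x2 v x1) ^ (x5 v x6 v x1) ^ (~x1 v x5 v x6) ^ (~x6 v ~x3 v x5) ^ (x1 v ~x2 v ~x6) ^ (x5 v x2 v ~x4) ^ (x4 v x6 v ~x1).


Clause lengths: 3, 3, 3, 3, 3, 3, 3.
Sum = 3 + 3 + 3 + 3 + 3 + 3 + 3 = 21.

21


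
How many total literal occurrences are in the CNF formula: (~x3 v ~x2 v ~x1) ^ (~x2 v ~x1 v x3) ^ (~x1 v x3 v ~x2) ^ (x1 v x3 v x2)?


Clause lengths: 3, 3, 3, 3.
Sum = 3 + 3 + 3 + 3 = 12.

12


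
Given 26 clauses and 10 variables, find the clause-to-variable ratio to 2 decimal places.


Clause-to-variable ratio = clauses / variables.
26 / 10 = 2.6.

2.6


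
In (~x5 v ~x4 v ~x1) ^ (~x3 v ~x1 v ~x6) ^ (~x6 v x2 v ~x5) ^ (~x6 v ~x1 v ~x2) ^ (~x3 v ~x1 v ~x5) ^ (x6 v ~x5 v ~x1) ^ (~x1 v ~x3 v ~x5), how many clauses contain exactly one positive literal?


A definite clause has exactly one positive literal.
Clause 1: 0 positive -> not definite
Clause 2: 0 positive -> not definite
Clause 3: 1 positive -> definite
Clause 4: 0 positive -> not definite
Clause 5: 0 positive -> not definite
Clause 6: 1 positive -> definite
Clause 7: 0 positive -> not definite
Definite clause count = 2.

2


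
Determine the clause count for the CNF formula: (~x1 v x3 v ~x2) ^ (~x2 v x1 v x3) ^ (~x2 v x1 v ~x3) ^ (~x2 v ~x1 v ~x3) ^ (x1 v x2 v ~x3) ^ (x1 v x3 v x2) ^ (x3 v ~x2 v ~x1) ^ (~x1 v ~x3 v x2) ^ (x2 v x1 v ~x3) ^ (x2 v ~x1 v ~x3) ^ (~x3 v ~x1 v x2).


Each group enclosed in parentheses joined by ^ is one clause.
Counting the conjuncts: 11 clauses.

11


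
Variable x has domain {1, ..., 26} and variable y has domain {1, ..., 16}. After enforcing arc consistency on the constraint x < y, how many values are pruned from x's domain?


For the constraint x < y, x needs a supporting value in y's domain.
x can be at most 15 (one less than y's maximum).
Valid x values from domain: 15 out of 26.
Pruned = 26 - 15 = 11.

11


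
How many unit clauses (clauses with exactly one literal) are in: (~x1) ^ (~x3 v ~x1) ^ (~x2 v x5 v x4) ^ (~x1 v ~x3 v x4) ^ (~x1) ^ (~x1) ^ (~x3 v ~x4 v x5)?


A unit clause contains exactly one literal.
Unit clauses found: (~x1), (~x1), (~x1).
Count = 3.

3


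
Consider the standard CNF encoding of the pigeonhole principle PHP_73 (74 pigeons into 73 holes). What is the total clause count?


The PHP encoding has two parts:
1) At-least-one-hole clauses: 74 (one per pigeon, each with 73 literals).
2) At-most-one-pigeon-per-hole clauses: 73 holes * C(74,2) = 73 * 2701 = 197173.
Total clauses = 74 + 197173 = 197247.

197247


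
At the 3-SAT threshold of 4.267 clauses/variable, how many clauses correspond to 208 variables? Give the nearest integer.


The 3-SAT phase transition occurs at approximately 4.267 clauses per variable.
m = 4.267 * 208 = 887.536.
Rounded to nearest integer: 888.

888


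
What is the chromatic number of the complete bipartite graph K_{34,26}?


K_{34,26} is bipartite by definition: the two parts are independent sets, with every edge crossing between them.
Color all vertices in one part with color 1 and all vertices in the other part with color 2.
Since the graph has at least one edge, one color does not suffice.
Chromatic number = 2.

2


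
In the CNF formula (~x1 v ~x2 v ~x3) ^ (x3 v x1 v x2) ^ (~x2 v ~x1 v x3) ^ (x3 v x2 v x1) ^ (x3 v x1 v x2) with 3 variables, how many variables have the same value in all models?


Find all satisfying assignments: 5 model(s).
Check which variables have the same value in every model.
No variable is fixed across all models.
Backbone size = 0.

0


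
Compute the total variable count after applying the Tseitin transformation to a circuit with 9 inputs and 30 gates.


The Tseitin transformation introduces one auxiliary variable per gate.
Total variables = inputs + gates = 9 + 30 = 39.

39


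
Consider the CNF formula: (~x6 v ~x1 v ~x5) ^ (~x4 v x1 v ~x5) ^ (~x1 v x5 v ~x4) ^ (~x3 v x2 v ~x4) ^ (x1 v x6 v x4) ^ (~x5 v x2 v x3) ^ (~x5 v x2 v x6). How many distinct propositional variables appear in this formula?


Identify each distinct variable in the formula.
Variables found: x1, x2, x3, x4, x5, x6.
Total distinct variables = 6.

6


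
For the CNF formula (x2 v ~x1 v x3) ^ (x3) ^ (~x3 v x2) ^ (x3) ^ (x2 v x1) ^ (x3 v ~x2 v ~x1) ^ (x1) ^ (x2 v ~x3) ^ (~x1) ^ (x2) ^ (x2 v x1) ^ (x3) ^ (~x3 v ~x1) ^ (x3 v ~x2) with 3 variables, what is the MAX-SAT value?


Enumerate all 8 truth assignments.
For each, count how many of the 14 clauses are satisfied.
The formula is not fully satisfiable, so the maximum is below 14.
Maximum simultaneously satisfiable clauses = 13.

13


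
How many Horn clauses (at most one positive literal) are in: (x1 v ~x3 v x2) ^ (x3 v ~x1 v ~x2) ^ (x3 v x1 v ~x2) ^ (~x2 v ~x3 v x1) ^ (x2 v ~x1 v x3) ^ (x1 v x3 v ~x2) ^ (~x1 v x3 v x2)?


A Horn clause has at most one positive literal.
Clause 1: 2 positive lit(s) -> not Horn
Clause 2: 1 positive lit(s) -> Horn
Clause 3: 2 positive lit(s) -> not Horn
Clause 4: 1 positive lit(s) -> Horn
Clause 5: 2 positive lit(s) -> not Horn
Clause 6: 2 positive lit(s) -> not Horn
Clause 7: 2 positive lit(s) -> not Horn
Total Horn clauses = 2.

2


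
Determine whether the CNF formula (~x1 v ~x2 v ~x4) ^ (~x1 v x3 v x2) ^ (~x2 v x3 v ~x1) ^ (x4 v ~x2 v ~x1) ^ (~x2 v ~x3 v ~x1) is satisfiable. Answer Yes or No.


Check all 16 possible truth assignments.
Number of satisfying assignments found: 10.
The formula is satisfiable.

Yes


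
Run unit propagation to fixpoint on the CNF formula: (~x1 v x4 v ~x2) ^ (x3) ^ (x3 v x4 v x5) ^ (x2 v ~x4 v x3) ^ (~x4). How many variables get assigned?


Unit propagation repeatedly assigns the literal in any unit clause, then simplifies.
Assignments in order: x3 = T, x4 = F.
No further unit clauses remain.
Total variables assigned = 2.

2


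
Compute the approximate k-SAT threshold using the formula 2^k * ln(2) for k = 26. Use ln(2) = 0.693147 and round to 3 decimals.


Using the asymptotic formula: threshold ~ 2^k * ln(2).
2^26 = 67108864.
67108864 * 0.693147 = 46516307.755.

46516307.755


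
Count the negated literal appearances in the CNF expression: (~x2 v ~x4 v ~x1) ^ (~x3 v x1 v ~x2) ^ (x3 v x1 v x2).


Scan each clause for negated literals.
Clause 1: 3 negative; Clause 2: 2 negative; Clause 3: 0 negative.
Total negative literal occurrences = 5.

5


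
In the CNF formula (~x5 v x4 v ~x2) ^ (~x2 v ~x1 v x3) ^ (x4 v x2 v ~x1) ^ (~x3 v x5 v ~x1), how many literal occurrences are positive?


Scan each clause for unnegated literals.
Clause 1: 1 positive; Clause 2: 1 positive; Clause 3: 2 positive; Clause 4: 1 positive.
Total positive literal occurrences = 5.

5


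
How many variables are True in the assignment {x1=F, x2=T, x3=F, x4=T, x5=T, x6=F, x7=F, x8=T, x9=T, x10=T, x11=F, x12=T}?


The weight is the number of variables assigned True.
True variables: x2, x4, x5, x8, x9, x10, x12.
Weight = 7.

7


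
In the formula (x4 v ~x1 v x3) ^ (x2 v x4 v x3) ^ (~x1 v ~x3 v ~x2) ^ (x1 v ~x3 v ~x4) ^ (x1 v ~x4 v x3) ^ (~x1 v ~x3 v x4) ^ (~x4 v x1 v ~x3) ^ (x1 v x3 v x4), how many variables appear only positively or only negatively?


A pure literal appears in only one polarity across all clauses.
No pure literals found.
Count = 0.

0


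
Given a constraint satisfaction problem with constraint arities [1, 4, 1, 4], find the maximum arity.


The arities are: 1, 4, 1, 4.
Scan for the maximum value.
Maximum arity = 4.

4


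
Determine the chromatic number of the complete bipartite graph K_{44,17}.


K_{44,17} is bipartite by definition: the two parts are independent sets, with every edge crossing between them.
Color all vertices in one part with color 1 and all vertices in the other part with color 2.
Since the graph has at least one edge, one color does not suffice.
Chromatic number = 2.

2


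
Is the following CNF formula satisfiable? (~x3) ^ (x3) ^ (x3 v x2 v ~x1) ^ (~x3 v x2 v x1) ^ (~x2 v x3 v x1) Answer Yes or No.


Check all 8 possible truth assignments.
Number of satisfying assignments found: 0.
The formula is unsatisfiable.

No


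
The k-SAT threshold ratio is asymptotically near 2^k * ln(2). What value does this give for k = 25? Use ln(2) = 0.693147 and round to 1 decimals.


Using the asymptotic formula: threshold ~ 2^k * ln(2).
2^25 = 33554432.
33554432 * 0.693147 = 23258153.9.

23258153.9


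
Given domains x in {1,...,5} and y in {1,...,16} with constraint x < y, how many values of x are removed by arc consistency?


For the constraint x < y, x needs a supporting value in y's domain.
x can be at most 15 (one less than y's maximum).
Valid x values from domain: 5 out of 5.
Pruned = 5 - 5 = 0.

0


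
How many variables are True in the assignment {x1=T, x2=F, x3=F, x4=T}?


The weight is the number of variables assigned True.
True variables: x1, x4.
Weight = 2.

2


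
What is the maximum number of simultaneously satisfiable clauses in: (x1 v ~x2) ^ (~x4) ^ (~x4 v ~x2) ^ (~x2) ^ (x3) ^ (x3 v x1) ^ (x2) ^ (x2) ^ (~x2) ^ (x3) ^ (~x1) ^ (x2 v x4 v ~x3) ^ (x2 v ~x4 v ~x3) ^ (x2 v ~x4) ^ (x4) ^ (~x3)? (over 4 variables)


Enumerate all 16 truth assignments.
For each, count how many of the 16 clauses are satisfied.
The formula is not fully satisfiable, so the maximum is below 16.
Maximum simultaneously satisfiable clauses = 11.

11


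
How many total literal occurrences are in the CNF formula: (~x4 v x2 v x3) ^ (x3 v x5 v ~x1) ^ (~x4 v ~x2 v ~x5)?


Clause lengths: 3, 3, 3.
Sum = 3 + 3 + 3 = 9.

9


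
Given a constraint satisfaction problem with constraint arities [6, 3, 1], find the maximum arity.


The arities are: 6, 3, 1.
Scan for the maximum value.
Maximum arity = 6.

6


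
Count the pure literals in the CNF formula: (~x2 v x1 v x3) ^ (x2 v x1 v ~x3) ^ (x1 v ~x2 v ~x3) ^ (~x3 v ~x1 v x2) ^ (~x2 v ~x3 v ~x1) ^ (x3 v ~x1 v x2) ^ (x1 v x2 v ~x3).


A pure literal appears in only one polarity across all clauses.
No pure literals found.
Count = 0.

0


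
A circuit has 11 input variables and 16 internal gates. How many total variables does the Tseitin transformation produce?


The Tseitin transformation introduces one auxiliary variable per gate.
Total variables = inputs + gates = 11 + 16 = 27.

27


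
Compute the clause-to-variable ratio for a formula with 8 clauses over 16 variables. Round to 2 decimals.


Clause-to-variable ratio = clauses / variables.
8 / 16 = 0.5.

0.5


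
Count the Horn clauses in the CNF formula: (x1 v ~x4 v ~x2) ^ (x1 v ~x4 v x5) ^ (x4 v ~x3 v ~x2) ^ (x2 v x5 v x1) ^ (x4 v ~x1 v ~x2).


A Horn clause has at most one positive literal.
Clause 1: 1 positive lit(s) -> Horn
Clause 2: 2 positive lit(s) -> not Horn
Clause 3: 1 positive lit(s) -> Horn
Clause 4: 3 positive lit(s) -> not Horn
Clause 5: 1 positive lit(s) -> Horn
Total Horn clauses = 3.

3


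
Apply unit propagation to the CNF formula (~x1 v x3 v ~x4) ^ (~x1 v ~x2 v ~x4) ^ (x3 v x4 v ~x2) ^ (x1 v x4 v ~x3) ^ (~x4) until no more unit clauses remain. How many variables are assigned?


Unit propagation repeatedly assigns the literal in any unit clause, then simplifies.
Assignments in order: x4 = F.
No further unit clauses remain.
Total variables assigned = 1.

1


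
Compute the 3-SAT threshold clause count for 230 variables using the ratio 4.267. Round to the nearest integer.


The 3-SAT phase transition occurs at approximately 4.267 clauses per variable.
m = 4.267 * 230 = 981.41.
Rounded to nearest integer: 981.

981


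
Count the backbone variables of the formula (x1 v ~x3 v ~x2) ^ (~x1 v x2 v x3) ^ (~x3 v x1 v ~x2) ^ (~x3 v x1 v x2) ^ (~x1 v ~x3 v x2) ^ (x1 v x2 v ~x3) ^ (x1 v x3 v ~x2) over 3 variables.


Find all satisfying assignments: 3 model(s).
Check which variables have the same value in every model.
No variable is fixed across all models.
Backbone size = 0.

0


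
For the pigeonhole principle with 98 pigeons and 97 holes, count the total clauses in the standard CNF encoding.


The PHP encoding has two parts:
1) At-least-one-hole clauses: 98 (one per pigeon, each with 97 literals).
2) At-most-one-pigeon-per-hole clauses: 97 holes * C(98,2) = 97 * 4753 = 461041.
Total clauses = 98 + 461041 = 461139.

461139


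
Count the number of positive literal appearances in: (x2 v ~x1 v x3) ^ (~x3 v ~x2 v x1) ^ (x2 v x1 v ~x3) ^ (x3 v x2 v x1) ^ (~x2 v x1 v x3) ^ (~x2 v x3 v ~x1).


Scan each clause for unnegated literals.
Clause 1: 2 positive; Clause 2: 1 positive; Clause 3: 2 positive; Clause 4: 3 positive; Clause 5: 2 positive; Clause 6: 1 positive.
Total positive literal occurrences = 11.

11


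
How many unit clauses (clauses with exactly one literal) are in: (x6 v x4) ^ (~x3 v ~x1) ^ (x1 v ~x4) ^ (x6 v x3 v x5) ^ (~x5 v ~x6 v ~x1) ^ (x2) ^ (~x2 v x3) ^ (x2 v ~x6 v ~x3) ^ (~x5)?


A unit clause contains exactly one literal.
Unit clauses found: (x2), (~x5).
Count = 2.

2


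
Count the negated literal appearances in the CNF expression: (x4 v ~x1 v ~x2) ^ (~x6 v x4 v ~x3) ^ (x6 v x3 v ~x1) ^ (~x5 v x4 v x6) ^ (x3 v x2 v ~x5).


Scan each clause for negated literals.
Clause 1: 2 negative; Clause 2: 2 negative; Clause 3: 1 negative; Clause 4: 1 negative; Clause 5: 1 negative.
Total negative literal occurrences = 7.

7


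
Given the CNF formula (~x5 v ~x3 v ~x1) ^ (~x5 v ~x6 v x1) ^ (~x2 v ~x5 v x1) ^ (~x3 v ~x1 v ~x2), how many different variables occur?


Identify each distinct variable in the formula.
Variables found: x1, x2, x3, x5, x6.
Total distinct variables = 5.

5


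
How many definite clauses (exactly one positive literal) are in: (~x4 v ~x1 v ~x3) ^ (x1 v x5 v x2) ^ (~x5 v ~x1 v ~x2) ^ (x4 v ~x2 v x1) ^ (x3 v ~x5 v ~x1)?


A definite clause has exactly one positive literal.
Clause 1: 0 positive -> not definite
Clause 2: 3 positive -> not definite
Clause 3: 0 positive -> not definite
Clause 4: 2 positive -> not definite
Clause 5: 1 positive -> definite
Definite clause count = 1.

1


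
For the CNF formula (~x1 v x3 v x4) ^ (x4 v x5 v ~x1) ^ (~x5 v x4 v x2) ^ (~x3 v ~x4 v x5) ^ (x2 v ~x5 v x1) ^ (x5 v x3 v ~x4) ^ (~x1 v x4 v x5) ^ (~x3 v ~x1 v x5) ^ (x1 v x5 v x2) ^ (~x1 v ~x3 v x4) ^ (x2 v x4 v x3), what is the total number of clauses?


Each group enclosed in parentheses joined by ^ is one clause.
Counting the conjuncts: 11 clauses.

11


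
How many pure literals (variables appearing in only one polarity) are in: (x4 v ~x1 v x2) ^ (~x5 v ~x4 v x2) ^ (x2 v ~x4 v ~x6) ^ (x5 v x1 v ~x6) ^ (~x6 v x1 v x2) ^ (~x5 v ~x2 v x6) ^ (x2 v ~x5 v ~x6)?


A pure literal appears in only one polarity across all clauses.
No pure literals found.
Count = 0.

0


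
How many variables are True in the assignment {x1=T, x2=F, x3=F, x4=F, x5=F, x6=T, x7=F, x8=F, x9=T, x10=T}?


The weight is the number of variables assigned True.
True variables: x1, x6, x9, x10.
Weight = 4.

4


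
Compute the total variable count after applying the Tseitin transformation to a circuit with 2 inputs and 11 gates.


The Tseitin transformation introduces one auxiliary variable per gate.
Total variables = inputs + gates = 2 + 11 = 13.

13


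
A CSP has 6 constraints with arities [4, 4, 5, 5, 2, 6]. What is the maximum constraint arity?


The arities are: 4, 4, 5, 5, 2, 6.
Scan for the maximum value.
Maximum arity = 6.

6


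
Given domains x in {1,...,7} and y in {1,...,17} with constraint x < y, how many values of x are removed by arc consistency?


For the constraint x < y, x needs a supporting value in y's domain.
x can be at most 16 (one less than y's maximum).
Valid x values from domain: 7 out of 7.
Pruned = 7 - 7 = 0.

0


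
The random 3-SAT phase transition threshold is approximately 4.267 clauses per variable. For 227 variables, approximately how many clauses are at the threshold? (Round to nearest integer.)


The 3-SAT phase transition occurs at approximately 4.267 clauses per variable.
m = 4.267 * 227 = 968.609.
Rounded to nearest integer: 969.

969


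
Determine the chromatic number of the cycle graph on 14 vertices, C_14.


A cycle on an even number of vertices is bipartite: alternate two colors around the cycle.
Since 14 is even, two colors suffice, and at least two are needed because the graph has edges.
Chromatic number = 2.

2


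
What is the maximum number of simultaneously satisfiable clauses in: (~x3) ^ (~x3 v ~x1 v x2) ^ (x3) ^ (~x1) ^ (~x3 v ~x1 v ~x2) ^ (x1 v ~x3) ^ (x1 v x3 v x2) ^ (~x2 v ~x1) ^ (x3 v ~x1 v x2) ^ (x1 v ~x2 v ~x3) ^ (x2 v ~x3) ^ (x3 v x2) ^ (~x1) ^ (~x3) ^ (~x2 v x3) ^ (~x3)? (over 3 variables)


Enumerate all 8 truth assignments.
For each, count how many of the 16 clauses are satisfied.
The formula is not fully satisfiable, so the maximum is below 16.
Maximum simultaneously satisfiable clauses = 14.

14


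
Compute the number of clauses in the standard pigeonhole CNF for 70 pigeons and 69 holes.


The PHP encoding has two parts:
1) At-least-one-hole clauses: 70 (one per pigeon, each with 69 literals).
2) At-most-one-pigeon-per-hole clauses: 69 holes * C(70,2) = 69 * 2415 = 166635.
Total clauses = 70 + 166635 = 166705.

166705


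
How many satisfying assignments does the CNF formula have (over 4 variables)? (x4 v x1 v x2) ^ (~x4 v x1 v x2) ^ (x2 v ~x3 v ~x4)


Enumerate all 16 truth assignments over 4 variables.
Test each against every clause.
Satisfying assignments found: 11.

11


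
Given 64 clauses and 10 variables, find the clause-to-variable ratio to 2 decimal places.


Clause-to-variable ratio = clauses / variables.
64 / 10 = 6.4.

6.4


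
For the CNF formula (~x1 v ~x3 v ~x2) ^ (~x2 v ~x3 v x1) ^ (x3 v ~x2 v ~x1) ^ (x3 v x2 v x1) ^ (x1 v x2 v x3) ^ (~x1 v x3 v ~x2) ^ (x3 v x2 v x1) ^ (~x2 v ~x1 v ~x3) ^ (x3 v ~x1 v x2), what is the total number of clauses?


Each group enclosed in parentheses joined by ^ is one clause.
Counting the conjuncts: 9 clauses.

9


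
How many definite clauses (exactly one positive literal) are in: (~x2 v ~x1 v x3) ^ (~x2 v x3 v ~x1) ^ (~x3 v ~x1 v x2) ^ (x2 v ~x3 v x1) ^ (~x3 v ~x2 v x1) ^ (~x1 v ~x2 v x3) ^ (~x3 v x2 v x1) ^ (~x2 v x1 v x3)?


A definite clause has exactly one positive literal.
Clause 1: 1 positive -> definite
Clause 2: 1 positive -> definite
Clause 3: 1 positive -> definite
Clause 4: 2 positive -> not definite
Clause 5: 1 positive -> definite
Clause 6: 1 positive -> definite
Clause 7: 2 positive -> not definite
Clause 8: 2 positive -> not definite
Definite clause count = 5.

5


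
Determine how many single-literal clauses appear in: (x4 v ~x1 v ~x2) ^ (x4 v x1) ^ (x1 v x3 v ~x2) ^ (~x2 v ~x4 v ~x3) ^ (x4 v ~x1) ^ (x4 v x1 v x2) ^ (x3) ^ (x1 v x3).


A unit clause contains exactly one literal.
Unit clauses found: (x3).
Count = 1.

1


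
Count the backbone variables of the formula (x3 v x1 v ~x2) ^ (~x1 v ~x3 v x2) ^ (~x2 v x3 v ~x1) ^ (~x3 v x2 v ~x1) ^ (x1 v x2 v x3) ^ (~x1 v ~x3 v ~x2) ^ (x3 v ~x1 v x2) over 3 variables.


Find all satisfying assignments: 2 model(s).
Check which variables have the same value in every model.
Fixed variables: x1=F, x3=T.
Backbone size = 2.

2


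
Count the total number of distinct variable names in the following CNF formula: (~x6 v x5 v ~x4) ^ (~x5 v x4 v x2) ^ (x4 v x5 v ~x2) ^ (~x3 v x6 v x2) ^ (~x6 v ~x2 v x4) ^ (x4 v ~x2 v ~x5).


Identify each distinct variable in the formula.
Variables found: x2, x3, x4, x5, x6.
Total distinct variables = 5.

5


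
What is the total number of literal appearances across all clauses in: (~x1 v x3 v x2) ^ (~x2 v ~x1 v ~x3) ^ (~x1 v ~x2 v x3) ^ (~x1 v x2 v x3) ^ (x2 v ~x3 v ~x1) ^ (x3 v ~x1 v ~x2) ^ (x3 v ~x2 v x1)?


Clause lengths: 3, 3, 3, 3, 3, 3, 3.
Sum = 3 + 3 + 3 + 3 + 3 + 3 + 3 = 21.

21


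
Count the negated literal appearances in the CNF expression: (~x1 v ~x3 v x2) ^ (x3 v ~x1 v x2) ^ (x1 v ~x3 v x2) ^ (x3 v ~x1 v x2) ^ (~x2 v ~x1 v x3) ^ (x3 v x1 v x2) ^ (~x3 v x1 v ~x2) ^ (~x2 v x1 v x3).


Scan each clause for negated literals.
Clause 1: 2 negative; Clause 2: 1 negative; Clause 3: 1 negative; Clause 4: 1 negative; Clause 5: 2 negative; Clause 6: 0 negative; Clause 7: 2 negative; Clause 8: 1 negative.
Total negative literal occurrences = 10.

10


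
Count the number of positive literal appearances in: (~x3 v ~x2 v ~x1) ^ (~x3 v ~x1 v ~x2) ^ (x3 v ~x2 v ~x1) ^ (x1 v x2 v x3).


Scan each clause for unnegated literals.
Clause 1: 0 positive; Clause 2: 0 positive; Clause 3: 1 positive; Clause 4: 3 positive.
Total positive literal occurrences = 4.

4


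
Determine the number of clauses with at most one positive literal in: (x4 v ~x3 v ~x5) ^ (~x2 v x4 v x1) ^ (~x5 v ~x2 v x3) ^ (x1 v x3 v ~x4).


A Horn clause has at most one positive literal.
Clause 1: 1 positive lit(s) -> Horn
Clause 2: 2 positive lit(s) -> not Horn
Clause 3: 1 positive lit(s) -> Horn
Clause 4: 2 positive lit(s) -> not Horn
Total Horn clauses = 2.

2


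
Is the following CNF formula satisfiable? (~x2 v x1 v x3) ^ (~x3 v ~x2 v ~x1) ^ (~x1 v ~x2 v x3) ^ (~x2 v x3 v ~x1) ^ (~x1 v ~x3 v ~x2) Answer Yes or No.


Check all 8 possible truth assignments.
Number of satisfying assignments found: 5.
The formula is satisfiable.

Yes


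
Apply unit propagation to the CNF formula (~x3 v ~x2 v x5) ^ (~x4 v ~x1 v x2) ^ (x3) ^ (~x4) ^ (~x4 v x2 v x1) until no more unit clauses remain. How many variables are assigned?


Unit propagation repeatedly assigns the literal in any unit clause, then simplifies.
Assignments in order: x3 = T, x4 = F.
No further unit clauses remain.
Total variables assigned = 2.

2


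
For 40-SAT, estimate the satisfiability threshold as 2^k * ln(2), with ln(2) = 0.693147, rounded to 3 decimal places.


Using the asymptotic formula: threshold ~ 2^k * ln(2).
2^40 = 1099511627776.
1099511627776 * 0.693147 = 762123186258.051.

762123186258.051


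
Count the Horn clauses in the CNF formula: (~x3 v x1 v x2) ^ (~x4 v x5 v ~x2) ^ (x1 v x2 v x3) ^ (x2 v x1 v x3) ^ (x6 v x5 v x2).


A Horn clause has at most one positive literal.
Clause 1: 2 positive lit(s) -> not Horn
Clause 2: 1 positive lit(s) -> Horn
Clause 3: 3 positive lit(s) -> not Horn
Clause 4: 3 positive lit(s) -> not Horn
Clause 5: 3 positive lit(s) -> not Horn
Total Horn clauses = 1.

1


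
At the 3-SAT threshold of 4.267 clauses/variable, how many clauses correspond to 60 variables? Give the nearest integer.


The 3-SAT phase transition occurs at approximately 4.267 clauses per variable.
m = 4.267 * 60 = 256.02.
Rounded to nearest integer: 256.

256


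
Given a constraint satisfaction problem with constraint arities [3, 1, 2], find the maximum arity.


The arities are: 3, 1, 2.
Scan for the maximum value.
Maximum arity = 3.

3


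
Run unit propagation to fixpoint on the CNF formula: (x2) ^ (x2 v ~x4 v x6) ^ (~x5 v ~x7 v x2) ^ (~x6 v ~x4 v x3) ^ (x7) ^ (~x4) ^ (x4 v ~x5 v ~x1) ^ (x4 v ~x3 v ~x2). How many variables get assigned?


Unit propagation repeatedly assigns the literal in any unit clause, then simplifies.
Assignments in order: x2 = T, x7 = T, x4 = F, x3 = F.
No further unit clauses remain.
Total variables assigned = 4.

4


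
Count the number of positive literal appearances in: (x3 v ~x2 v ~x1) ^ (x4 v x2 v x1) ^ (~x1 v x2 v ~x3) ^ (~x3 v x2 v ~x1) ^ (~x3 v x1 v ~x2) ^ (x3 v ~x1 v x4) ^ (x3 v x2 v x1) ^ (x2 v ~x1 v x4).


Scan each clause for unnegated literals.
Clause 1: 1 positive; Clause 2: 3 positive; Clause 3: 1 positive; Clause 4: 1 positive; Clause 5: 1 positive; Clause 6: 2 positive; Clause 7: 3 positive; Clause 8: 2 positive.
Total positive literal occurrences = 14.

14


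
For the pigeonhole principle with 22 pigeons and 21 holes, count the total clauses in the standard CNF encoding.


The PHP encoding has two parts:
1) At-least-one-hole clauses: 22 (one per pigeon, each with 21 literals).
2) At-most-one-pigeon-per-hole clauses: 21 holes * C(22,2) = 21 * 231 = 4851.
Total clauses = 22 + 4851 = 4873.

4873


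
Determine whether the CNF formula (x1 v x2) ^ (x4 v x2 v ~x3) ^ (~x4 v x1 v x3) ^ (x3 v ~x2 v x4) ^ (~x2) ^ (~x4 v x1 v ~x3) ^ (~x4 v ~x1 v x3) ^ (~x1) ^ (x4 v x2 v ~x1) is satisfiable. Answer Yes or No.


Check all 16 possible truth assignments.
Number of satisfying assignments found: 0.
The formula is unsatisfiable.

No


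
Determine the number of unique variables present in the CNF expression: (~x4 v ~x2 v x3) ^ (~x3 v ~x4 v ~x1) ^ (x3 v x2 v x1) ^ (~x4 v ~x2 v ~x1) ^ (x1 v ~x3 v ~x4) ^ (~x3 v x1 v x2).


Identify each distinct variable in the formula.
Variables found: x1, x2, x3, x4.
Total distinct variables = 4.

4


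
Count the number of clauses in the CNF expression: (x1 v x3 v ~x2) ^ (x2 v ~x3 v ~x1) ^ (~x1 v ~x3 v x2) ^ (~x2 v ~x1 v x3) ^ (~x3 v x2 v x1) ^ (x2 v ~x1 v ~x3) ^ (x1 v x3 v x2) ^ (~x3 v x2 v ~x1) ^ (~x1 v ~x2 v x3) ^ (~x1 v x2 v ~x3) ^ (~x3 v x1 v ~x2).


Each group enclosed in parentheses joined by ^ is one clause.
Counting the conjuncts: 11 clauses.

11


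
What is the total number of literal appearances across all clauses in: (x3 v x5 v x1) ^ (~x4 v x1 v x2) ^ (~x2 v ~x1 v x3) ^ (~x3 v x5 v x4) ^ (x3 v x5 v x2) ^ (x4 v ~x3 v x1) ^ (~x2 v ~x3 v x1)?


Clause lengths: 3, 3, 3, 3, 3, 3, 3.
Sum = 3 + 3 + 3 + 3 + 3 + 3 + 3 = 21.

21


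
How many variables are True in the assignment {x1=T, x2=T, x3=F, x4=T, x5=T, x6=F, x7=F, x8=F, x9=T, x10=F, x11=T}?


The weight is the number of variables assigned True.
True variables: x1, x2, x4, x5, x9, x11.
Weight = 6.

6


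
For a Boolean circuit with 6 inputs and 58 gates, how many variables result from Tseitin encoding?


The Tseitin transformation introduces one auxiliary variable per gate.
Total variables = inputs + gates = 6 + 58 = 64.

64


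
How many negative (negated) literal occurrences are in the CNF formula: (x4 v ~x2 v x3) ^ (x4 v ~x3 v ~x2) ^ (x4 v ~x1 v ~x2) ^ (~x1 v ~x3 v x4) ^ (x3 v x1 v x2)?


Scan each clause for negated literals.
Clause 1: 1 negative; Clause 2: 2 negative; Clause 3: 2 negative; Clause 4: 2 negative; Clause 5: 0 negative.
Total negative literal occurrences = 7.

7


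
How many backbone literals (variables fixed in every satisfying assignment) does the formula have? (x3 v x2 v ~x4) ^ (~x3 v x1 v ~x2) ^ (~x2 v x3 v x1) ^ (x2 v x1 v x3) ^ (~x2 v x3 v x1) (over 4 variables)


Find all satisfying assignments: 9 model(s).
Check which variables have the same value in every model.
No variable is fixed across all models.
Backbone size = 0.

0


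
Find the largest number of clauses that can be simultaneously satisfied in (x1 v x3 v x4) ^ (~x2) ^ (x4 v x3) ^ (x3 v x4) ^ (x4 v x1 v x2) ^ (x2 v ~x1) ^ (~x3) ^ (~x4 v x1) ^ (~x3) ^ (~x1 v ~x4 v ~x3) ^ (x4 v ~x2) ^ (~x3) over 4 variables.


Enumerate all 16 truth assignments.
For each, count how many of the 12 clauses are satisfied.
The formula is not fully satisfiable, so the maximum is below 12.
Maximum simultaneously satisfiable clauses = 11.

11


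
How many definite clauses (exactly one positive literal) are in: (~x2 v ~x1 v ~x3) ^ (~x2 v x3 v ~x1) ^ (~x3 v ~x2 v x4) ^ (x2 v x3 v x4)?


A definite clause has exactly one positive literal.
Clause 1: 0 positive -> not definite
Clause 2: 1 positive -> definite
Clause 3: 1 positive -> definite
Clause 4: 3 positive -> not definite
Definite clause count = 2.

2


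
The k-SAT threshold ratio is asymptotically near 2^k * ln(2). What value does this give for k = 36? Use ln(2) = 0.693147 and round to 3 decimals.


Using the asymptotic formula: threshold ~ 2^k * ln(2).
2^36 = 68719476736.
68719476736 * 0.693147 = 47632699141.128.

47632699141.128


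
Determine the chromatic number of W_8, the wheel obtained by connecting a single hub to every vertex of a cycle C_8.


W_8 consists of the cycle C_8 together with a hub vertex adjacent to every cycle vertex.
The cycle C_8 needs 2 colors (even cycle -> 2).
The hub is adjacent to every cycle vertex, so it must receive a new color distinct from all of them.
Chromatic number = 2 + 1 = 3.

3


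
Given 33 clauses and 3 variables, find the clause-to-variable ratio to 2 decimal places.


Clause-to-variable ratio = clauses / variables.
33 / 3 = 11.0.

11.0


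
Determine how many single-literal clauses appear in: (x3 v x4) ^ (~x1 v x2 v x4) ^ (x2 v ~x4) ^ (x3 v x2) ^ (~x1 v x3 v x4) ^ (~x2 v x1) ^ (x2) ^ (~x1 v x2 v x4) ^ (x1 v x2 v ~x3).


A unit clause contains exactly one literal.
Unit clauses found: (x2).
Count = 1.

1


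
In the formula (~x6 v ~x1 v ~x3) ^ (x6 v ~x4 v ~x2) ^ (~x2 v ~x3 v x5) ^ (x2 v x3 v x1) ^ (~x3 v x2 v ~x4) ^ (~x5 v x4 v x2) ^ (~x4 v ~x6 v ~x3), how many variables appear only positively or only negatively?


A pure literal appears in only one polarity across all clauses.
No pure literals found.
Count = 0.

0


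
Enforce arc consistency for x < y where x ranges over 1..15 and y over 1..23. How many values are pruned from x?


For the constraint x < y, x needs a supporting value in y's domain.
x can be at most 22 (one less than y's maximum).
Valid x values from domain: 15 out of 15.
Pruned = 15 - 15 = 0.

0


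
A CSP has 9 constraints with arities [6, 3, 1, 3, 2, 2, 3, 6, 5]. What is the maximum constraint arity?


The arities are: 6, 3, 1, 3, 2, 2, 3, 6, 5.
Scan for the maximum value.
Maximum arity = 6.

6


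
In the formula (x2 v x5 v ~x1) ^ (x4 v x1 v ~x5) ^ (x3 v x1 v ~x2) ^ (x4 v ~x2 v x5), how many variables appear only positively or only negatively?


A pure literal appears in only one polarity across all clauses.
Pure literals: x3 (positive only), x4 (positive only).
Count = 2.

2


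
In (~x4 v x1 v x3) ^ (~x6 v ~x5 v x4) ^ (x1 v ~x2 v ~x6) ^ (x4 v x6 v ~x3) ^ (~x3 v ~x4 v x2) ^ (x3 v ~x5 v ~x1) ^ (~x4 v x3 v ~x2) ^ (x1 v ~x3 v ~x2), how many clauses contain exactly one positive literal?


A definite clause has exactly one positive literal.
Clause 1: 2 positive -> not definite
Clause 2: 1 positive -> definite
Clause 3: 1 positive -> definite
Clause 4: 2 positive -> not definite
Clause 5: 1 positive -> definite
Clause 6: 1 positive -> definite
Clause 7: 1 positive -> definite
Clause 8: 1 positive -> definite
Definite clause count = 6.

6
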